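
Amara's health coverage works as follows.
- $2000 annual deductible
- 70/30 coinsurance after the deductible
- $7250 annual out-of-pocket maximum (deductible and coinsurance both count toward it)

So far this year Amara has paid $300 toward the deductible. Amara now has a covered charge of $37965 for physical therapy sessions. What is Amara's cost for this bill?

Deductible still to meet: $2000 − $300 = $1700.
After the $1700 deductible portion, $37965 − $1700 = $36265 is subject to coinsurance.
Coinsurance: $36265 × 30% = $10879.50.
Patient responsibility before any cap: $1700 + $10879.50 = $12579.50.
Adding $12579.50 to the $300 already spent would give $12879.50, which exceeds the $7250 cap; the patient pays just $7250 − $300 = $6950.

$6950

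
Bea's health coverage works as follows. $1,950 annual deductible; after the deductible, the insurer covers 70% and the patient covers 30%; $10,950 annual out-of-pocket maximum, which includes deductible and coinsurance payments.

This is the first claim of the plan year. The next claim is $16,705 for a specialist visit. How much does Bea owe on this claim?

$6,376.50

Nothing has been paid toward the $1,950 deductible, so the first $1,950 of this charge is applied there.
The remaining $14,755 (= $16,705 − $1,950) moves to coinsurance.
30% of $14,755 = $4,426.50 falls to the patient.
Patient responsibility before any cap: $1,950 + $4,426.50 = $6,376.50.
Total out-of-pocket so far would be $0 + $6,376.50 = $6,376.50, below the $10,950 cap — no reduction.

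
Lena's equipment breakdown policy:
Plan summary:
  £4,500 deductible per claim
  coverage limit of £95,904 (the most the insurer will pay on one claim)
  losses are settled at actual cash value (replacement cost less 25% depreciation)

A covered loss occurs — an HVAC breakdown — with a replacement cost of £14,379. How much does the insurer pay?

£6,284.25

At 25% depreciation, ACV = £14,379 − £3,594.75 = £10,784.25.
Less the £4,500 deductible: £10,784.25 − £4,500 = £6,284.25.
That's under the £95,904 cap, so the insurer reimburses the full £6,284.25.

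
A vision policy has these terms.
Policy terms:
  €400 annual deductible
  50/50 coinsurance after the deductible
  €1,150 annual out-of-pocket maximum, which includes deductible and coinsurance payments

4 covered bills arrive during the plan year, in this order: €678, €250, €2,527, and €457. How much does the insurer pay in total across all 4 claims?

€2,762

Claim 1 — €678: €400 finishes the deductible; €278 goes to coinsurance; 50% of €278 = €139. Member owes €539 (running OOP €539). Plan pays €678 − €539 = €139.
Claim 2 — €250: deductible met; 50% of €250 = €125. Cost to member: €125. OOP to date €664. Insurer: €250 − €125 = €125.
Claim 3 — €2,527: deductible met; 50% of €2,527 = €1,263.50. That would push OOP to €1,927.50, over the €1,150 cap, so member pays €1,150 − €664 = €486. Insurer: €2,527 − €486 = €2,041.
Claim 4 — €457: 50% coinsurance on €457 = €228.50. Adding that to €1,150 gives €1,378.50, past the €1,150 cap; member pays only €1,150 − €1,150 = €0. Plan pays €457 − €0 = €457.
Insurer total: €139 + €125 + €2,041 + €457 = €2,762.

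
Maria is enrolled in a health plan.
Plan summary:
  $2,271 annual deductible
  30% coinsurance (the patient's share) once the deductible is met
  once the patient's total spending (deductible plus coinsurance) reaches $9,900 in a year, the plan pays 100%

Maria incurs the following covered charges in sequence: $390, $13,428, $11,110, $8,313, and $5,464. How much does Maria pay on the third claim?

Bill 1, $390: fully absorbed by the deductible. Patient owes $390 (running OOP $390).
Bill 2, $13,428: $1,881 to deductible, leaving $11,547; patient's 30% is $3,464.10. Patient owes $5,345.10 (running OOP $5,735.10).
Bill 3, $11,110: deductible met; 30% of $11,110 = $3,333. Patient owes $3,333 (running OOP $9,068.10).

$3,333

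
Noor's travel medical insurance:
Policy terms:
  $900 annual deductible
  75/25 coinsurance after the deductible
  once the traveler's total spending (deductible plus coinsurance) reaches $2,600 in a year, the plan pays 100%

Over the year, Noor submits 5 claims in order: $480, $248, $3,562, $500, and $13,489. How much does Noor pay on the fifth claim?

Claim 1 ($480): entire amount goes to the deductible. Traveler pays $480; OOP now $480.
Claim 2 ($248): fully absorbed by the deductible. Cost to traveler: $248. OOP to date $728.
Claim 3 ($3,562): deductible takes $172, $3,390 remains; traveler's 25% is $847.50. Traveler owes $1,019.50 (running OOP $1,747.50).
Claim 4 ($500): 25% coinsurance on $500 = $125. Cost to traveler: $125. OOP to date $1,872.50.
Claim 5 ($13,489): 25% coinsurance on $13,489 = $3,372.25. That would push OOP to $5,244.75, over the $2,600 cap, so traveler pays $2,600 − $1,872.50 = $727.50.

$727.50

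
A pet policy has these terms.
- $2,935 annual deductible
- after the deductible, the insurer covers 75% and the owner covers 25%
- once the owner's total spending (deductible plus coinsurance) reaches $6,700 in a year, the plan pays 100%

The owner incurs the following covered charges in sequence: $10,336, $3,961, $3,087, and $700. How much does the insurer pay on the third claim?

$2,315.25

#1 ($10,336): $2,935 finishes the deductible; $7,401 goes to coinsurance; coinsurance $7,401 × 25% = $1,850.25. Owner owes $4,785.25 (running OOP $4,785.25). Plan pays $10,336 − $4,785.25 = $5,550.75.
#2 ($3,961): 25% coinsurance on $3,961 = $990.25. Owner pays $990.25; OOP now $5,775.50. Plan pays $3,961 − $990.25 = $2,970.75.
#3 ($3,087): deductible met; 25% of $3,087 = $771.75. Owner pays $771.75; OOP now $6,547.25. Insurer: $3,087 − $771.75 = $2,315.25.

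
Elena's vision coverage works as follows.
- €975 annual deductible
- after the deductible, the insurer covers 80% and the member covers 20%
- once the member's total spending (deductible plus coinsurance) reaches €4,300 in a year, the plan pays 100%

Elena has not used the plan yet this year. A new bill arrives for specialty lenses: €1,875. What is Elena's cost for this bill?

Deductible not yet touched, so the first €975 of the bill goes to the deductible.
That leaves €1,875 − €975 = €900 for coinsurance.
Coinsurance: €900 × 20% = €180.
That puts the member's cost at €975 + €180 = €1,155 before any cap.
Year-to-date out-of-pocket becomes €0 + €1,155 = €1,155, still under the €4,300 maximum, so no cap applies.

€1,155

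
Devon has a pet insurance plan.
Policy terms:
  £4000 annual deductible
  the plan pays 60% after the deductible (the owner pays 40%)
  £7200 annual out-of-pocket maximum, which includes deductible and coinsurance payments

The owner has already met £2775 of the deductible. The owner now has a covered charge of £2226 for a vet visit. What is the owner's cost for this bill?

£1625.40

£2775 of the £4000 deductible is already met, leaving £1225.
That leaves £2226 − £1225 = £1001 for coinsurance.
Coinsurance: £1001 × 40% = £400.40.
So the owner owes £1225 + £400.40 = £1625.40 before any cap.
Year-to-date out-of-pocket becomes £2775 + £1625.40 = £4400.40, still under the £7200 maximum, so no cap applies.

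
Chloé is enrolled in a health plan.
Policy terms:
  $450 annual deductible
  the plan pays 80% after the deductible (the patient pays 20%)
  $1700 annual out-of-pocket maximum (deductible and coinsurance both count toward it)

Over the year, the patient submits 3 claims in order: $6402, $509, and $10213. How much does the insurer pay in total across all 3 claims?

$15424

#1 ($6402): $450 finishes the deductible; $5952 goes to coinsurance; 20% of $5952 = $1190.40. Patient owes $1640.40 (running OOP $1640.40). Plan pays $6402 − $1640.40 = $4761.60.
#2 ($509): deductible already satisfied, so patient's share is 20% × $509 = $101.80. Adding that to $1640.40 gives $1742.20, past the $1700 cap; patient pays only $1700 − $1640.40 = $59.60. Insurer: $509 − $59.60 = $449.40.
#3 ($10213): 20% coinsurance on $10213 = $2042.60. Adding that to $1700 gives $3742.60, past the $1700 cap; patient pays only $1700 − $1700 = $0. Plan pays $10213 − $0 = $10213.
Insurer total = bills − patient's total = $17124 − $1700 = $15424.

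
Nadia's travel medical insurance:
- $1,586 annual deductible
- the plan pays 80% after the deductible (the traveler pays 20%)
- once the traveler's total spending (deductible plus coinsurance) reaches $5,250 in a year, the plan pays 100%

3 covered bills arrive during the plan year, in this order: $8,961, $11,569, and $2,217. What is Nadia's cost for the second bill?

$2,189

#1 ($8,961): deductible takes $1,586, $7,375 remains; coinsurance $7,375 × 20% = $1,475. Traveler pays $3,061; OOP now $3,061.
#2 ($11,569): deductible met; 20% of $11,569 = $2,313.80. Adding that to $3,061 gives $5,374.80, past the $5,250 cap; traveler pays only $5,250 − $3,061 = $2,189.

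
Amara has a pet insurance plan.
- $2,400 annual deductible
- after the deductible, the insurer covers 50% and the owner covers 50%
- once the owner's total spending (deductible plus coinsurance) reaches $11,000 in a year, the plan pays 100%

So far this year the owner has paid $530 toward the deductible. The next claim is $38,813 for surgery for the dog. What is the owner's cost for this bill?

$10,470

$530 of the $2,400 deductible is already met, leaving $1,870.
The remaining $36,943 (= $38,813 − $1,870) moves to coinsurance.
Coinsurance: $36,943 × 50% = $18,471.50.
Owner responsibility before any cap: $1,870 + $18,471.50 = $20,341.50.
Adding $20,341.50 to the $530 already spent would give $20,871.50, which exceeds the $11,000 cap; the owner pays just $11,000 − $530 = $10,470.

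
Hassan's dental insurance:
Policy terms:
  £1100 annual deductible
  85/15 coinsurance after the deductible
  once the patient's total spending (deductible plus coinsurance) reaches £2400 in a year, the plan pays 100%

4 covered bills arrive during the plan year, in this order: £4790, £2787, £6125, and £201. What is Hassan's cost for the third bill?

£328.45

Bill 1, £4790: £1100 to deductible, leaving £3690; 15% of £3690 = £553.50. Patient pays £1653.50; OOP now £1653.50.
Bill 2, £2787: 15% coinsurance on £2787 = £418.05. Cost to patient: £418.05. OOP to date £2071.55.
Bill 3, £6125: 15% coinsurance on £6125 = £918.75. OOP would hit £2990.30 > £2400, so the cap limits the patient to £2400 − £2071.55 = £328.45.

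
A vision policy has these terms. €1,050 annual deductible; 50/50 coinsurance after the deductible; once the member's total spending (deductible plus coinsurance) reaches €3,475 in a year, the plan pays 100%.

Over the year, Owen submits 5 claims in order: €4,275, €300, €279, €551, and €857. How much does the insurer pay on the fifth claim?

€609.50

Claim 1 (€4,275): €1,050 to deductible, leaving €3,225; coinsurance €3,225 × 50% = €1,612.50. Member owes €2,662.50 (running OOP €2,662.50). Plan pays €4,275 − €2,662.50 = €1,612.50.
Claim 2 (€300): deductible met; 50% of €300 = €150. Member owes €150 (running OOP €2,812.50). Plan pays €300 − €150 = €150.
Claim 3 (€279): 50% coinsurance on €279 = €139.50. Cost to member: €139.50. OOP to date €2,952. Plan pays €279 − €139.50 = €139.50.
Claim 4 (€551): 50% coinsurance on €551 = €275.50. Member pays €275.50; OOP now €3,227.50. Plan pays €551 − €275.50 = €275.50.
Claim 5 (€857): deductible already satisfied, so member's share is 50% × €857 = €428.50. OOP would hit €3,656 > €3,475, so the cap limits the member to €3,475 − €3,227.50 = €247.50. Insurer: €857 − €247.50 = €609.50.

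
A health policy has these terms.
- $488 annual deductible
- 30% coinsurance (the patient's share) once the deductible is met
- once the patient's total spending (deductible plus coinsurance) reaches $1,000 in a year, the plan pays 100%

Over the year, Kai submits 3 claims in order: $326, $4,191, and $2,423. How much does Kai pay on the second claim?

Claim 1 ($326): entire amount goes to the deductible. Patient owes $326 (running OOP $326).
Claim 2 ($4,191): deductible takes $162, $4,029 remains; coinsurance $4,029 × 30% = $1,208.70. Together that's $162 + $1,208.70 = $1,370.70. Adding that to $326 gives $1,696.70, past the $1,000 cap; patient pays only $1,000 − $326 = $674.

$674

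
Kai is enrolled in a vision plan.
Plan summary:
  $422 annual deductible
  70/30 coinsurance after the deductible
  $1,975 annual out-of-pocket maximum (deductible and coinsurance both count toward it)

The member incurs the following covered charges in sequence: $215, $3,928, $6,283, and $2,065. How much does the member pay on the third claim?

$436.70

Bill 1, $215: entire amount goes to the deductible. Cost to member: $215. OOP to date $215.
Bill 2, $3,928: deductible takes $207, $3,721 remains; 30% of $3,721 = $1,116.30. Cost to member: $1,323.30. OOP to date $1,538.30.
Bill 3, $6,283: deductible already satisfied, so member's share is 30% × $6,283 = $1,884.90. OOP would hit $3,423.20 > $1,975, so the cap limits the member to $1,975 − $1,538.30 = $436.70.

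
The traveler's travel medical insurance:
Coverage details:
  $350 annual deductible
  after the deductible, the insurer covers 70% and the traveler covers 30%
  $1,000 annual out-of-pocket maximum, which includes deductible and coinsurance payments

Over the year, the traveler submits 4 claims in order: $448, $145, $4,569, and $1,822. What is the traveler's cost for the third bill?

$577.10

Claim 1 ($448): $350 finishes the deductible; $98 goes to coinsurance; traveler's 30% is $29.40. Traveler owes $379.40 (running OOP $379.40).
Claim 2 ($145): deductible met; 30% of $145 = $43.50. Cost to traveler: $43.50. OOP to date $422.90.
Claim 3 ($4,569): 30% coinsurance on $4,569 = $1,370.70. That would push OOP to $1,793.60, over the $1,000 cap, so traveler pays $1,000 − $422.90 = $577.10.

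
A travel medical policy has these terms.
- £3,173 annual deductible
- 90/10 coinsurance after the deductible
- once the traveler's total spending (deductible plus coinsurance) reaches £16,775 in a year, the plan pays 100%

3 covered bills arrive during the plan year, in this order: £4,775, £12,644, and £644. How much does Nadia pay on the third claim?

£64.40

Bill 1, £4,775: deductible takes £3,173, £1,602 remains; coinsurance £1,602 × 10% = £160.20. Cost to traveler: £3,333.20. OOP to date £3,333.20.
Bill 2, £12,644: deductible met; 10% of £12,644 = £1,264.40. Traveler pays £1,264.40; OOP now £4,597.60.
Bill 3, £644: deductible met; 10% of £644 = £64.40. Cost to traveler: £64.40. OOP to date £4,662.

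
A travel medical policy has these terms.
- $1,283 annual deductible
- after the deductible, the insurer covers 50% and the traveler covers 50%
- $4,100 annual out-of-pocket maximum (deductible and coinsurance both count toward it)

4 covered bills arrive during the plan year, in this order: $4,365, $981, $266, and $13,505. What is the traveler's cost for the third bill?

Claim 1 — $4,365: $1,283 to deductible, leaving $3,082; traveler's 50% is $1,541. Traveler owes $2,824 (running OOP $2,824).
Claim 2 — $981: deductible met; 50% of $981 = $490.50. Cost to traveler: $490.50. OOP to date $3,314.50.
Claim 3 — $266: 50% coinsurance on $266 = $133. Traveler owes $133 (running OOP $3,447.50).

$133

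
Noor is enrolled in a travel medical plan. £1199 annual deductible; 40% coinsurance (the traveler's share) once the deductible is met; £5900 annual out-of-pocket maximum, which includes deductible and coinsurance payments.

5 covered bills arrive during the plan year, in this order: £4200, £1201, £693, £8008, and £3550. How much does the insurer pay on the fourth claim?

£5265

Bill 1, £4200: £1199 finishes the deductible; £3001 goes to coinsurance; coinsurance £3001 × 40% = £1200.40. Traveler owes £2399.40 (running OOP £2399.40). Plan pays £4200 − £2399.40 = £1800.60.
Bill 2, £1201: deductible met; 40% of £1201 = £480.40. Traveler owes £480.40 (running OOP £2879.80). Insurer: £1201 − £480.40 = £720.60.
Bill 3, £693: 40% coinsurance on £693 = £277.20. Traveler pays £277.20; OOP now £3157. Insurer: £693 − £277.20 = £415.80.
Bill 4, £8008: deductible met; 40% of £8008 = £3203.20. That would push OOP to £6360.20, over the £5900 cap, so traveler pays £5900 − £3157 = £2743. Insurer: £8008 − £2743 = £5265.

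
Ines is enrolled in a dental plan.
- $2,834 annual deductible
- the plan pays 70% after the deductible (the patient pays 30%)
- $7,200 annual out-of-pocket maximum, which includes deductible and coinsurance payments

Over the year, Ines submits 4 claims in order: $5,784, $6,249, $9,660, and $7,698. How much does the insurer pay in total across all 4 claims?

#1 ($5,784): $2,834 to deductible, leaving $2,950; 30% of $2,950 = $885. Patient pays $3,719; OOP now $3,719. Plan pays $5,784 − $3,719 = $2,065.
#2 ($6,249): deductible met; 30% of $6,249 = $1,874.70. Patient owes $1,874.70 (running OOP $5,593.70). Insurer: $6,249 − $1,874.70 = $4,374.30.
#3 ($9,660): deductible met; 30% of $9,660 = $2,898. That would push OOP to $8,491.70, over the $7,200 cap, so patient pays $7,200 − $5,593.70 = $1,606.30. Insurer: $9,660 − $1,606.30 = $8,053.70.
#4 ($7,698): 30% coinsurance on $7,698 = $2,309.40. Adding that to $7,200 gives $9,509.40, past the $7,200 cap; patient pays only $7,200 − $7,200 = $0. Plan pays $7,698 − $0 = $7,698.
Insurer total = bills − patient's total = $29,391 − $7,200 = $22,191.

$22,191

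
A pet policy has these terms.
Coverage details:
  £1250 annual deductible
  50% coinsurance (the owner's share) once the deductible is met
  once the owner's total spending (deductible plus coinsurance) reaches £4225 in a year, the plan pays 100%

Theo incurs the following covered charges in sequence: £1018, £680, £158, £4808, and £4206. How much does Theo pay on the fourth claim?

Claim 1 — £1018: entire amount goes to the deductible. Cost to owner: £1018. OOP to date £1018.
Claim 2 — £680: deductible takes £232, £448 remains; owner's 50% is £224. Owner owes £456 (running OOP £1474).
Claim 3 — £158: 50% coinsurance on £158 = £79. Cost to owner: £79. OOP to date £1553.
Claim 4 — £4808: deductible already satisfied, so owner's share is 50% × £4808 = £2404. Owner pays £2404; OOP now £3957.

£2404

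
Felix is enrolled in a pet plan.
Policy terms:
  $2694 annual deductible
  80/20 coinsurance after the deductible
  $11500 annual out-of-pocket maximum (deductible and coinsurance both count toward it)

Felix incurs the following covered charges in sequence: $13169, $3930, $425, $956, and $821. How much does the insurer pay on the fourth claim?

Claim 1 — $13169: deductible takes $2694, $10475 remains; 20% of $10475 = $2095. Cost to owner: $4789. OOP to date $4789. Plan pays $13169 − $4789 = $8380.
Claim 2 — $3930: deductible met; 20% of $3930 = $786. Cost to owner: $786. OOP to date $5575. Plan pays $3930 − $786 = $3144.
Claim 3 — $425: deductible met; 20% of $425 = $85. Cost to owner: $85. OOP to date $5660. Plan pays $425 − $85 = $340.
Claim 4 — $956: 20% coinsurance on $956 = $191.20. Cost to owner: $191.20. OOP to date $5851.20. Insurer: $956 − $191.20 = $764.80.

$764.80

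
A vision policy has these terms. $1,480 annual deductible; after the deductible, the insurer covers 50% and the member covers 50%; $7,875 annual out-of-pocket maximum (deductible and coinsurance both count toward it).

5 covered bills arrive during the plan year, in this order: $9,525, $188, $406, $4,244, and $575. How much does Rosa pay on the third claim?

$203

#1 ($9,525): deductible takes $1,480, $8,045 remains; 50% of $8,045 = $4,022.50. Cost to member: $5,502.50. OOP to date $5,502.50.
#2 ($188): 50% coinsurance on $188 = $94. Member pays $94; OOP now $5,596.50.
#3 ($406): 50% coinsurance on $406 = $203. Cost to member: $203. OOP to date $5,799.50.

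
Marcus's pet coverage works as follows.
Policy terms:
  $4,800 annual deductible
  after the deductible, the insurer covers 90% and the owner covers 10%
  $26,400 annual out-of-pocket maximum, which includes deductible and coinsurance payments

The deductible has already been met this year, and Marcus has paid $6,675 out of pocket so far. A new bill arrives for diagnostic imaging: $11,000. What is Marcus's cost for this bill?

$1,100

With the deductible met, the entire $11,000 is subject to coinsurance.
Owner's 10% share of $11,000 is $1,100.
Cumulative spending $6,675 + $1,100 = $7,775 stays under the $26,400 maximum.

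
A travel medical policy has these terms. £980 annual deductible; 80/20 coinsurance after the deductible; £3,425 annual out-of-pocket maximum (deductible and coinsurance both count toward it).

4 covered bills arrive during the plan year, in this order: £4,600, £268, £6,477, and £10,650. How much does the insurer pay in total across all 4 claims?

£18,570

Claim 1 (£4,600): £980 finishes the deductible; £3,620 goes to coinsurance; 20% of £3,620 = £724. Traveler pays £1,704; OOP now £1,704. Plan pays £4,600 − £1,704 = £2,896.
Claim 2 (£268): deductible already satisfied, so traveler's share is 20% × £268 = £53.60. Traveler owes £53.60 (running OOP £1,757.60). Insurer: £268 − £53.60 = £214.40.
Claim 3 (£6,477): 20% coinsurance on £6,477 = £1,295.40. Traveler pays £1,295.40; OOP now £3,053. Insurer: £6,477 − £1,295.40 = £5,181.60.
Claim 4 (£10,650): 20% coinsurance on £10,650 = £2,130. Adding that to £3,053 gives £5,183, past the £3,425 cap; traveler pays only £3,425 − £3,053 = £372. Insurer: £10,650 − £372 = £10,278.
Insurer total: £2,896 + £214.40 + £5,181.60 + £10,278 = £18,570.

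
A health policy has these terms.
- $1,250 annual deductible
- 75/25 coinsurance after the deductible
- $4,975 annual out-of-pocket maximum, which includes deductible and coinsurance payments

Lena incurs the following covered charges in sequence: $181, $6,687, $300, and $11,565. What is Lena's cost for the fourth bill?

$2,245.50

#1 ($181): all of it applies to the deductible. Patient pays $181; OOP now $181.
#2 ($6,687): $1,069 finishes the deductible; $5,618 goes to coinsurance; patient's 25% is $1,404.50. Patient pays $2,473.50; OOP now $2,654.50.
#3 ($300): deductible already satisfied, so patient's share is 25% × $300 = $75. Patient owes $75 (running OOP $2,729.50).
#4 ($11,565): deductible met; 25% of $11,565 = $2,891.25. OOP would hit $5,620.75 > $4,975, so the cap limits the patient to $4,975 − $2,729.50 = $2,245.50.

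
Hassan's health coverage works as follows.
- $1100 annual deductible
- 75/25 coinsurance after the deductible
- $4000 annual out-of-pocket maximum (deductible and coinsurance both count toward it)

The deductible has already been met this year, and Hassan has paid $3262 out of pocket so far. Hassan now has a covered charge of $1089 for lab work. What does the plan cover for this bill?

With the deductible met, the entire $1089 is subject to coinsurance.
Patient's 25% share of $1089 is $272.25.
Year-to-date out-of-pocket becomes $3262 + $272.25 = $3534.25, still under the $4000 maximum, so no cap applies.
Insurer pays the balance: $1089 − $272.25 = $816.75.

$816.75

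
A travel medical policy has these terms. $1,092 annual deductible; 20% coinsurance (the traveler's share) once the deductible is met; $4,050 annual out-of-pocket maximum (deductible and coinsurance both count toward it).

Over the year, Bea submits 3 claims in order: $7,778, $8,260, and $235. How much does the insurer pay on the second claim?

$6,639.20

Claim 1 ($7,778): deductible takes $1,092, $6,686 remains; traveler's 20% is $1,337.20. Cost to traveler: $2,429.20. OOP to date $2,429.20. Plan pays $7,778 − $2,429.20 = $5,348.80.
Claim 2 ($8,260): deductible already satisfied, so traveler's share is 20% × $8,260 = $1,652. OOP would hit $4,081.20 > $4,050, so the cap limits the traveler to $4,050 − $2,429.20 = $1,620.80. Plan pays $8,260 − $1,620.80 = $6,639.20.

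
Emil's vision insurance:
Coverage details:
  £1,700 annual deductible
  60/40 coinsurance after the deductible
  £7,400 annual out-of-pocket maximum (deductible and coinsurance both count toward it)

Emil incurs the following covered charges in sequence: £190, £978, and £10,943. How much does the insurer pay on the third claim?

Claim 1 (£190): entire amount goes to the deductible. Cost to member: £190. OOP to date £190. Plan pays £190 − £190 = £0.
Claim 2 (£978): all of it applies to the deductible. Cost to member: £978. OOP to date £1,168. Insurer: £978 − £978 = £0.
Claim 3 (£10,943): deductible takes £532, £10,411 remains; member's 40% is £4,164.40. Cost to member: £4,696.40. OOP to date £5,864.40. Insurer: £10,943 − £4,696.40 = £6,246.60.

£6,246.60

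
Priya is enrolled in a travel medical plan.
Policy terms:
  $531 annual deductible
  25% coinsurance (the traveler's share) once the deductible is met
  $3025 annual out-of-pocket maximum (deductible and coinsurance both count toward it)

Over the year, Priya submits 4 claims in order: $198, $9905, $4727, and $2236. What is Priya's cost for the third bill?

Claim 1 ($198): entire amount goes to the deductible. Cost to traveler: $198. OOP to date $198.
Claim 2 ($9905): deductible takes $333, $9572 remains; traveler's 25% is $2393. Cost to traveler: $2726. OOP to date $2924.
Claim 3 ($4727): deductible already satisfied, so traveler's share is 25% × $4727 = $1181.75. OOP would hit $4105.75 > $3025, so the cap limits the traveler to $3025 − $2924 = $101.

$101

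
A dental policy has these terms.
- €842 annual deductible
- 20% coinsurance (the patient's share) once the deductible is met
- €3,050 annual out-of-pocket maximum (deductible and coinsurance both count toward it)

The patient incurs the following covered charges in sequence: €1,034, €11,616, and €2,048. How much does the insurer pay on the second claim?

€9,446.40

#1 (€1,034): €842 finishes the deductible; €192 goes to coinsurance; patient's 20% is €38.40. Cost to patient: €880.40. OOP to date €880.40. Plan pays €1,034 − €880.40 = €153.60.
#2 (€11,616): deductible already satisfied, so patient's share is 20% × €11,616 = €2,323.20. That would push OOP to €3,203.60, over the €3,050 cap, so patient pays €3,050 − €880.40 = €2,169.60. Insurer: €11,616 − €2,169.60 = €9,446.40.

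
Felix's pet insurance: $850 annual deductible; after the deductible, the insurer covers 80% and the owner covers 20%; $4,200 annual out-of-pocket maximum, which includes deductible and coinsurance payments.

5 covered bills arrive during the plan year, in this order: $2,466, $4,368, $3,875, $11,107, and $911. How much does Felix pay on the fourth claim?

#1 ($2,466): $850 finishes the deductible; $1,616 goes to coinsurance; coinsurance $1,616 × 20% = $323.20. Owner owes $1,173.20 (running OOP $1,173.20).
#2 ($4,368): deductible already satisfied, so owner's share is 20% × $4,368 = $873.60. Owner owes $873.60 (running OOP $2,046.80).
#3 ($3,875): deductible already satisfied, so owner's share is 20% × $3,875 = $775. Cost to owner: $775. OOP to date $2,821.80.
#4 ($11,107): deductible already satisfied, so owner's share is 20% × $11,107 = $2,221.40. Adding that to $2,821.80 gives $5,043.20, past the $4,200 cap; owner pays only $4,200 − $2,821.80 = $1,378.20.

$1,378.20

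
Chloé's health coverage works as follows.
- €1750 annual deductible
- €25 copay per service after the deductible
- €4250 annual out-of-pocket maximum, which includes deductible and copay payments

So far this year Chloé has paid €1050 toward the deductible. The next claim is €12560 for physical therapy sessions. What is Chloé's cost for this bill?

Remaining deductible: €1750 − €1050 = €700.
After the €700 deductible portion, €12560 − €700 = €11860 is subject to the copay.
Copay on this service: €25.
That puts the patient's cost at €700 + €25 = €725 before any cap.
Cumulative spending €1050 + €725 = €1775 stays under the €4250 maximum.

€725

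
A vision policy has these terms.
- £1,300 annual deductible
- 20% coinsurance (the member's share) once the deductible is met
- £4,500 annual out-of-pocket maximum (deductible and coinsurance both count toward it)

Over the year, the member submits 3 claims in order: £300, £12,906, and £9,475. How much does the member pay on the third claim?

Claim 1 — £300: entire amount goes to the deductible. Member pays £300; OOP now £300.
Claim 2 — £12,906: £1,000 finishes the deductible; £11,906 goes to coinsurance; 20% of £11,906 = £2,381.20. Member pays £3,381.20; OOP now £3,681.20.
Claim 3 — £9,475: 20% coinsurance on £9,475 = £1,895. Adding that to £3,681.20 gives £5,576.20, past the £4,500 cap; member pays only £4,500 − £3,681.20 = £818.80.

£818.80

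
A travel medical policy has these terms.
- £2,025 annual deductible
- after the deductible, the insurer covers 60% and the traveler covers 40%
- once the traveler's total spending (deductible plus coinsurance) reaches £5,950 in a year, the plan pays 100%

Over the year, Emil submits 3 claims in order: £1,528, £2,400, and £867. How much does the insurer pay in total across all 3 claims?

£1,662

#1 (£1,528): all of it applies to the deductible. Cost to traveler: £1,528. OOP to date £1,528. Plan pays £1,528 − £1,528 = £0.
#2 (£2,400): deductible takes £497, £1,903 remains; 40% of £1,903 = £761.20. Cost to traveler: £1,258.20. OOP to date £2,786.20. Insurer: £2,400 − £1,258.20 = £1,141.80.
#3 (£867): deductible already satisfied, so traveler's share is 40% × £867 = £346.80. Cost to traveler: £346.80. OOP to date £3,133. Plan pays £867 − £346.80 = £520.20.
Insurer total = bills − traveler's total = £4,795 − £3,133 = £1,662.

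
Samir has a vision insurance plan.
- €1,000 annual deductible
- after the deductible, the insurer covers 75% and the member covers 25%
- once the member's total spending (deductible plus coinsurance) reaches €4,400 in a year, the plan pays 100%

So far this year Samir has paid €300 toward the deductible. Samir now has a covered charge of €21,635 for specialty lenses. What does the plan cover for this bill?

Remaining deductible: €1,000 − €300 = €700.
After the €700 deductible portion, €21,635 − €700 = €20,935 is subject to coinsurance.
Member's 25% share of €20,935 is €5,233.75.
So the member owes €700 + €5,233.75 = €5,933.75 before any cap.
Year-to-date out-of-pocket would reach €300 + €5,933.75 = €6,233.75, above the €4,400 maximum, so the member pays only €4,400 − €300 = €4,100.
The insurer covers the remainder: €21,635 − €4,100 = €17,535.

€17,535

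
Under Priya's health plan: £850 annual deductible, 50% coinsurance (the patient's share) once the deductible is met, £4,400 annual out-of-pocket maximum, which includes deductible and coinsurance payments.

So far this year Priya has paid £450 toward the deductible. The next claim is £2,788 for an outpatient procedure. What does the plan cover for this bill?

Remaining deductible: £850 − £450 = £400.
After the £400 deductible portion, £2,788 − £400 = £2,388 is subject to coinsurance.
Patient's 50% share of £2,388 is £1,194.
That puts the patient's cost at £400 + £1,194 = £1,594 before any cap.
Total out-of-pocket so far would be £450 + £1,594 = £2,044, below the £4,400 cap — no reduction.
The insurer covers the remainder: £2,788 − £1,594 = £1,194.

£1,194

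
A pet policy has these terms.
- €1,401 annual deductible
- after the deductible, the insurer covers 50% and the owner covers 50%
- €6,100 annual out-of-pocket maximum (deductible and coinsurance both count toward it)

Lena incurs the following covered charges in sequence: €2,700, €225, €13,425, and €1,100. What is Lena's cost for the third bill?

Claim 1 — €2,700: deductible takes €1,401, €1,299 remains; coinsurance €1,299 × 50% = €649.50. Cost to owner: €2,050.50. OOP to date €2,050.50.
Claim 2 — €225: deductible met; 50% of €225 = €112.50. Cost to owner: €112.50. OOP to date €2,163.
Claim 3 — €13,425: 50% coinsurance on €13,425 = €6,712.50. OOP would hit €8,875.50 > €6,100, so the cap limits the owner to €6,100 − €2,163 = €3,937.

€3,937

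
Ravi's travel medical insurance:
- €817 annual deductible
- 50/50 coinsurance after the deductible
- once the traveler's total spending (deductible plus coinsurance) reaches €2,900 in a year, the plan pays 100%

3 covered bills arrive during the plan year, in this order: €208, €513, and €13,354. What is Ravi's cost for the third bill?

#1 (€208): entire amount goes to the deductible. Cost to traveler: €208. OOP to date €208.
#2 (€513): entire amount goes to the deductible. Cost to traveler: €513. OOP to date €721.
#3 (€13,354): €96 to deductible, leaving €13,258; 50% of €13,258 = €6,629. Claim cost before the cap: €96 + €6,629 = €6,725. OOP would hit €7,446 > €2,900, so the cap limits the traveler to €2,900 − €721 = €2,179.

€2,179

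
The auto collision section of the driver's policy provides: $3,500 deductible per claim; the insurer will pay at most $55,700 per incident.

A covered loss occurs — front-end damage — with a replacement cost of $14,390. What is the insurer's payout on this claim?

$10,890

After the deductible, $14,390 − $3,500 = $10,890 remains.
That's under the $55,700 cap, so the insurer reimburses the full $10,890.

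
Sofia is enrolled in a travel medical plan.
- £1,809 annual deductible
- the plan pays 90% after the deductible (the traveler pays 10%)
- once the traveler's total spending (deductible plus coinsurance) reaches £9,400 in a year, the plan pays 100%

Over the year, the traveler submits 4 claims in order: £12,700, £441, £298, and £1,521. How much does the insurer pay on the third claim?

Bill 1, £12,700: £1,809 finishes the deductible; £10,891 goes to coinsurance; 10% of £10,891 = £1,089.10. Traveler owes £2,898.10 (running OOP £2,898.10). Insurer: £12,700 − £2,898.10 = £9,801.90.
Bill 2, £441: deductible already satisfied, so traveler's share is 10% × £441 = £44.10. Cost to traveler: £44.10. OOP to date £2,942.20. Insurer: £441 − £44.10 = £396.90.
Bill 3, £298: deductible met; 10% of £298 = £29.80. Cost to traveler: £29.80. OOP to date £2,972. Insurer: £298 − £29.80 = £268.20.

£268.20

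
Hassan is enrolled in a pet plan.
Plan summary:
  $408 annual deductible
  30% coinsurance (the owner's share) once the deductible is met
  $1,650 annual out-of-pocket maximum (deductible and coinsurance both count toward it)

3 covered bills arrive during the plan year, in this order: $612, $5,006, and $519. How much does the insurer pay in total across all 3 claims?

#1 ($612): deductible takes $408, $204 remains; 30% of $204 = $61.20. Owner pays $469.20; OOP now $469.20. Plan pays $612 − $469.20 = $142.80.
#2 ($5,006): deductible already satisfied, so owner's share is 30% × $5,006 = $1,501.80. Adding that to $469.20 gives $1,971, past the $1,650 cap; owner pays only $1,650 − $469.20 = $1,180.80. Plan pays $5,006 − $1,180.80 = $3,825.20.
#3 ($519): deductible met; 30% of $519 = $155.70. That would push OOP to $1,805.70, over the $1,650 cap, so owner pays $1,650 − $1,650 = $0. Insurer: $519 − $0 = $519.
Insurer total = bills − owner's total = $6,137 − $1,650 = $4,487.

$4,487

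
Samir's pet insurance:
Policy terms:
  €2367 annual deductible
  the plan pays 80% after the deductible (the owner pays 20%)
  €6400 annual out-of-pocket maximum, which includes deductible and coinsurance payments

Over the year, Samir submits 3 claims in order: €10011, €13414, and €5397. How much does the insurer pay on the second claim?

€10909.80

Claim 1 — €10011: €2367 to deductible, leaving €7644; 20% of €7644 = €1528.80. Owner owes €3895.80 (running OOP €3895.80). Insurer: €10011 − €3895.80 = €6115.20.
Claim 2 — €13414: deductible already satisfied, so owner's share is 20% × €13414 = €2682.80. That would push OOP to €6578.60, over the €6400 cap, so owner pays €6400 − €3895.80 = €2504.20. Insurer: €13414 − €2504.20 = €10909.80.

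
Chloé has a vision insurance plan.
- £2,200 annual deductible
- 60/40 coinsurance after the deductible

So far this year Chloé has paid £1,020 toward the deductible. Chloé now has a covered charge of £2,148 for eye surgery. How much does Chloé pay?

Deductible still to meet: £2,200 − £1,020 = £1,180.
The remaining £968 (= £2,148 − £1,180) moves to coinsurance.
40% of £968 = £387.20 falls to the member.
Member responsibility: £1,180 + £387.20 = £1,567.20.

£1,567.20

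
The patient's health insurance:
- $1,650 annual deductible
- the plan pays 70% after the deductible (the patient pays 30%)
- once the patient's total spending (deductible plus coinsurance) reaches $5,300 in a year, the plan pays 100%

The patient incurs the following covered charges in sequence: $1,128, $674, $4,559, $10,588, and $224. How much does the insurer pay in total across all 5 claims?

Claim 1 — $1,128: all of it applies to the deductible. Cost to patient: $1,128. OOP to date $1,128. Plan pays $1,128 − $1,128 = $0.
Claim 2 — $674: $522 finishes the deductible; $152 goes to coinsurance; 30% of $152 = $45.60. Cost to patient: $567.60. OOP to date $1,695.60. Insurer: $674 − $567.60 = $106.40.
Claim 3 — $4,559: deductible already satisfied, so patient's share is 30% × $4,559 = $1,367.70. Patient owes $1,367.70 (running OOP $3,063.30). Plan pays $4,559 − $1,367.70 = $3,191.30.
Claim 4 — $10,588: 30% coinsurance on $10,588 = $3,176.40. Adding that to $3,063.30 gives $6,239.70, past the $5,300 cap; patient pays only $5,300 − $3,063.30 = $2,236.70. Plan pays $10,588 − $2,236.70 = $8,351.30.
Claim 5 — $224: deductible met; 30% of $224 = $67.20. OOP would hit $5,367.20 > $5,300, so the cap limits the patient to $5,300 − $5,300 = $0. Plan pays $224 − $0 = $224.
Insurer total: $0 + $106.40 + $3,191.30 + $8,351.30 + $224 = $11,873.

$11,873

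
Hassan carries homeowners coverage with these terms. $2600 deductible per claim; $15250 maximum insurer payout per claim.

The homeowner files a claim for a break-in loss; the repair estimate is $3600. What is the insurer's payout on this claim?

Less the $2600 deductible: $3600 − $2600 = $1000.
That's under the $15250 cap, so the insurer reimburses the full $1000.

$1000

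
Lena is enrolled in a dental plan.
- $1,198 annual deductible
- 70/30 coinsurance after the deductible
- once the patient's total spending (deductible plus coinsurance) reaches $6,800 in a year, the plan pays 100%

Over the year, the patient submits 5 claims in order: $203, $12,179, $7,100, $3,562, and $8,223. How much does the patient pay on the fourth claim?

Claim 1 — $203: all of it applies to the deductible. Cost to patient: $203. OOP to date $203.
Claim 2 — $12,179: $995 finishes the deductible; $11,184 goes to coinsurance; patient's 30% is $3,355.20. Cost to patient: $4,350.20. OOP to date $4,553.20.
Claim 3 — $7,100: deductible already satisfied, so patient's share is 30% × $7,100 = $2,130. Cost to patient: $2,130. OOP to date $6,683.20.
Claim 4 — $3,562: deductible already satisfied, so patient's share is 30% × $3,562 = $1,068.60. OOP would hit $7,751.80 > $6,800, so the cap limits the patient to $6,800 − $6,683.20 = $116.80.

$116.80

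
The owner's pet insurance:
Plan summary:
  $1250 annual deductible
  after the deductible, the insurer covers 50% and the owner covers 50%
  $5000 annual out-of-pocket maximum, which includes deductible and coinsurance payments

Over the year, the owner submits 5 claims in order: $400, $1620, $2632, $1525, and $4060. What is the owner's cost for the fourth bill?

$762.50

Claim 1 — $400: fully absorbed by the deductible. Owner pays $400; OOP now $400.
Claim 2 — $1620: deductible takes $850, $770 remains; coinsurance $770 × 50% = $385. Owner owes $1235 (running OOP $1635).
Claim 3 — $2632: 50% coinsurance on $2632 = $1316. Owner pays $1316; OOP now $2951.
Claim 4 — $1525: deductible met; 50% of $1525 = $762.50. Cost to owner: $762.50. OOP to date $3713.50.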